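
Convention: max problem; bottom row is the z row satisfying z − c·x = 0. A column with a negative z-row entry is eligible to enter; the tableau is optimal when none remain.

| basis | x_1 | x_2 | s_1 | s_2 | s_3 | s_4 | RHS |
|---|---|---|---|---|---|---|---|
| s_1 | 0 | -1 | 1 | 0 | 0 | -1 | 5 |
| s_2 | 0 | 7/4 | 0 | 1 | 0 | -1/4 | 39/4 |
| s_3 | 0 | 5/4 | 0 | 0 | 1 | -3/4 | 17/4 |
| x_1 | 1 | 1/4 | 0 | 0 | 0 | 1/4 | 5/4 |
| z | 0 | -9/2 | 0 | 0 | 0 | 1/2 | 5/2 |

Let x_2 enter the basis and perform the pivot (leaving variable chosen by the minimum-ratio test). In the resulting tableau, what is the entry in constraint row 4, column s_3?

Ratio test on column x_2 — row 1: entry -1 ≤ 0; row 2: (39/4)/(7/4) = 39/7; row 3: (17/4)/(5/4) = 17/5; row 4: (5/4)/(1/4) = 5. Minimum is 17/5 at row 3 (s_3 leaves); pivot element 5/4.
Divide row 3 by 5/4; eliminate column x_2 from the other rows.
Row 4 update in column s_3: 0 − (1/4)·(4/5) = -1/5.

-1/5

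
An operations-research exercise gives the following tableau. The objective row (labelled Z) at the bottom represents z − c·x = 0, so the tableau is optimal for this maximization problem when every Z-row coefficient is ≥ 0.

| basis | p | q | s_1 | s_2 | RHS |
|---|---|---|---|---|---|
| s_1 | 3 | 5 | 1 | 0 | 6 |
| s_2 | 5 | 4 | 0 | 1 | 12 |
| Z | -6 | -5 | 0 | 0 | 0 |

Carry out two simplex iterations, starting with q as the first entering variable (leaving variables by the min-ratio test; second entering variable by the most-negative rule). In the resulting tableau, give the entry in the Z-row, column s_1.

Ratio test on column q — row 1: 6/5 = 6/5; row 2: 12/4 = 3. Minimum is 6/5 at row 1 (s_1 leaves); pivot element 5.
Divide row 1 by 5; eliminate column q from the other rows.
Second iteration: most negative Z-row entry is -3 in column p, so p enters.
Ratio test on column p — row 1: (6/5)/(3/5) = 2; row 2: (36/5)/(13/5) = 36/13. Minimum is 2 at row 1 (q leaves); pivot element 3/5.
Divide row 1 by 3/5; eliminate column p from the other rows.
After both pivots, the entry at the Z-row, column s_1 is 2.

2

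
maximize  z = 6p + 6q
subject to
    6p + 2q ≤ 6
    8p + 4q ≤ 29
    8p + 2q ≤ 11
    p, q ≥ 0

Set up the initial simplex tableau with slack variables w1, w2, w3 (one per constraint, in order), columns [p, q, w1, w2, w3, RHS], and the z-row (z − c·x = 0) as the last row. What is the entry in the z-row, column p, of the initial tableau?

The z-row carries the negated objective coefficients: the p entry is -6.

-6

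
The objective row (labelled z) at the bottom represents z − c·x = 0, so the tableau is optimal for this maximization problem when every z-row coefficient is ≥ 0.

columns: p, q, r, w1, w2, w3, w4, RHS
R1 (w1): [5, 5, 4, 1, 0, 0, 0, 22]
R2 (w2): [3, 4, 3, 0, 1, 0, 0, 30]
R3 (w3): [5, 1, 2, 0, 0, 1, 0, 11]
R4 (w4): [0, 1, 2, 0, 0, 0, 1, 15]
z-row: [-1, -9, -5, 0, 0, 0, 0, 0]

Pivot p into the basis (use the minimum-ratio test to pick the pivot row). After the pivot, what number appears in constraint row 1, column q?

Ratio test on column p — row 1: 22/5 = 22/5; row 2: 30/3 = 10; row 3: 11/5 = 11/5; row 4: entry 0 ≤ 0. Minimum is 11/5 at row 3 (w3 leaves); pivot element 5.
Divide row 3 by 5; eliminate column p from the other rows.
Row 1 update in column q: 5 − 5·(1/5) = 4.

4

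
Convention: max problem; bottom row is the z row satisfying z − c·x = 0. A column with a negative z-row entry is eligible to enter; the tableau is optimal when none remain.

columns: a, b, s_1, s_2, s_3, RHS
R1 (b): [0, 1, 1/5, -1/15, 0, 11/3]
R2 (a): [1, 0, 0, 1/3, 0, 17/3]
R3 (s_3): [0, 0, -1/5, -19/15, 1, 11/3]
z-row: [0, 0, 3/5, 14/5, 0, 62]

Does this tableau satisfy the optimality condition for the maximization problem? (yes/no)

yes

Every z-row coefficient is ≥ 0, so the tableau is optimal.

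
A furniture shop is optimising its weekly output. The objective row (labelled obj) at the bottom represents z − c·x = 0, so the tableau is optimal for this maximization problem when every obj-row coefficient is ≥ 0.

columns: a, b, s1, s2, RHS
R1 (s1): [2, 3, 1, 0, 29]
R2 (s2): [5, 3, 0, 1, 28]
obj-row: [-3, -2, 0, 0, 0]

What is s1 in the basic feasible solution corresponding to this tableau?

s1 is basic (row 1); its value is the RHS of that row, 29.

29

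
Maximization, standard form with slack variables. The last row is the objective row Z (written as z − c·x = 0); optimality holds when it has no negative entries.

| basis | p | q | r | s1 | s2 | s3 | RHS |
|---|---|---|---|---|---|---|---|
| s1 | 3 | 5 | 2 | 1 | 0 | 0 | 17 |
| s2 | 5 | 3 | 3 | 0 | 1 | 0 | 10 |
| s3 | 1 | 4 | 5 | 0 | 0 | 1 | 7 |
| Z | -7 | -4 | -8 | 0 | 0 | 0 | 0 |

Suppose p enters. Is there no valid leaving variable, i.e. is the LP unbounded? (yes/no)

no

Column p has positive entries in row(s) 1, 2, 3, so the ratio test bounds it — not unbounded.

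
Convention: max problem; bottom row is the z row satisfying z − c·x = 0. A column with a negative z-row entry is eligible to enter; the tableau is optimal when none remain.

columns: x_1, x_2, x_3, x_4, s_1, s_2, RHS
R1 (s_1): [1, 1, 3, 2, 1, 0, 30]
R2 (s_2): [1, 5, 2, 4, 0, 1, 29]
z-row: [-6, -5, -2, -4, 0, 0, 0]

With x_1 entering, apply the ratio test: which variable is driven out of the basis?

s_2

Column x_1 entries and ratios — s_1: 30/1 = 30; s_2: 29/1 = 29.
Smallest ratio is 29 in the row of s_2, so s_2 leaves.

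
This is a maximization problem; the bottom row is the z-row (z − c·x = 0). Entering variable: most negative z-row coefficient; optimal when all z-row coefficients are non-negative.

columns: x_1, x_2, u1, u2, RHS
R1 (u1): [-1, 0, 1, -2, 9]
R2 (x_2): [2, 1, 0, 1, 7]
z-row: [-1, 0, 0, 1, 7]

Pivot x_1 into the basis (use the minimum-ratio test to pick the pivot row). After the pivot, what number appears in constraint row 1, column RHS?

25/2

Ratio test on column x_1 — row 1: entry -1 ≤ 0; row 2: 7/2 = 7/2. Minimum is 7/2 at row 2 (x_2 leaves); pivot element 2.
Divide row 2 by 2; eliminate column x_1 from the other rows.
Row 1 update in column RHS: 9 − (-1)·(7/2) = 25/2.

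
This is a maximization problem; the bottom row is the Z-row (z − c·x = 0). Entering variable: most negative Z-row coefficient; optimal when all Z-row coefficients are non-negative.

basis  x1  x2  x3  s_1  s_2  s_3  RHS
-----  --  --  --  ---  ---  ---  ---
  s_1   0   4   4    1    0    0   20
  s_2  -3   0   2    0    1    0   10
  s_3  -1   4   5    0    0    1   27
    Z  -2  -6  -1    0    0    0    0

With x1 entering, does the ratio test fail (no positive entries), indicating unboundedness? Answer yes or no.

Every constraint-row entry in column x1 is ≤ 0, so increasing x1 is unbounded.

yes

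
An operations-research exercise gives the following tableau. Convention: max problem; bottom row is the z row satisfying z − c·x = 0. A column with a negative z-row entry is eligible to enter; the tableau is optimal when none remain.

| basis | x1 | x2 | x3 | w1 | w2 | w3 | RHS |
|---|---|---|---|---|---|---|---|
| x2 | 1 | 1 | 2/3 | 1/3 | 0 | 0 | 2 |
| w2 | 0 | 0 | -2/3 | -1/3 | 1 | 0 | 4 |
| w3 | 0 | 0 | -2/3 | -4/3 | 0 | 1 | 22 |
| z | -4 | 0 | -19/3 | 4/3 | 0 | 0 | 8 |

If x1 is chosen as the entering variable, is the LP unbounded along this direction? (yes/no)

Column x1 has positive entries in row(s) 1, so the ratio test bounds it — not unbounded.

no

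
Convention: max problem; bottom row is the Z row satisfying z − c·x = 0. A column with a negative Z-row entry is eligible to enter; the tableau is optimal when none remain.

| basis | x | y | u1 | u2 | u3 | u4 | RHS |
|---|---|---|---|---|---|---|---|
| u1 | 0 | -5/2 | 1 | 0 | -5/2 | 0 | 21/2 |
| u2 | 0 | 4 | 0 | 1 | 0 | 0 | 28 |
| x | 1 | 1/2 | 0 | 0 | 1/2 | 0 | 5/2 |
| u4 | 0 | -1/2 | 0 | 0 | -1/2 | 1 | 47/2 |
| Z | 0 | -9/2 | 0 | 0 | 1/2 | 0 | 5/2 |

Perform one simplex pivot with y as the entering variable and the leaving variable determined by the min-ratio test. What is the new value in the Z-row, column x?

Ratio test on column y — row 1: entry -5/2 ≤ 0; row 2: 28/4 = 7; row 3: (5/2)/(1/2) = 5; row 4: entry -1/2 ≤ 0. Minimum is 5 at row 3 (x leaves); pivot element 1/2.
Divide row 3 by 1/2; eliminate column y from the other rows.
Z-row update in column x: 0 − (-9/2)·2 = 9.

9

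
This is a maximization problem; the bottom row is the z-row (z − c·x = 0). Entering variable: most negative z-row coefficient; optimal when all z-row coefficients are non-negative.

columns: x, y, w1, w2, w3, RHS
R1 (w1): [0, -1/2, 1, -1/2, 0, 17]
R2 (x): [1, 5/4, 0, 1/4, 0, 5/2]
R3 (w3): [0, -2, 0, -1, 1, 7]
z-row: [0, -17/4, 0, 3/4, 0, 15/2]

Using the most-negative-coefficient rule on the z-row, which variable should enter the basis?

y

Negative z-row entries: y: -17/4.
The most negative is -17/4 in column y, so y enters.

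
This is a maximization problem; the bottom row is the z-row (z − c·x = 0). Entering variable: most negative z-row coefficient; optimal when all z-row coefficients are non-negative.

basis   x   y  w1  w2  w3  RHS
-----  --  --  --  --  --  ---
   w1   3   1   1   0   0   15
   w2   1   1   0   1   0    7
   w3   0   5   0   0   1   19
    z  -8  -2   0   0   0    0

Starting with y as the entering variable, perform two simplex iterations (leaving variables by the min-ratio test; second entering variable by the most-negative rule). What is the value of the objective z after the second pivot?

Ratio test on column y — row 1: 15/1 = 15; row 2: 7/1 = 7; row 3: 19/5 = 19/5. Minimum is 19/5 at row 3 (w3 leaves); pivot element 5.
Pivot on row 3; the z-row RHS becomes 0 − (-2)·(19/5) = 38/5.
Next entering variable (most negative z-row entry -8): x.
Ratio test on column x — row 1: (56/5)/3 = 56/15; row 2: (16/5)/1 = 16/5; row 3: entry 0 ≤ 0. Minimum is 16/5 at row 2 (w2 leaves); pivot element 1.
After the second pivot the z-row RHS is 38/5 − (-8)·(16/5) = 166/5.

166/5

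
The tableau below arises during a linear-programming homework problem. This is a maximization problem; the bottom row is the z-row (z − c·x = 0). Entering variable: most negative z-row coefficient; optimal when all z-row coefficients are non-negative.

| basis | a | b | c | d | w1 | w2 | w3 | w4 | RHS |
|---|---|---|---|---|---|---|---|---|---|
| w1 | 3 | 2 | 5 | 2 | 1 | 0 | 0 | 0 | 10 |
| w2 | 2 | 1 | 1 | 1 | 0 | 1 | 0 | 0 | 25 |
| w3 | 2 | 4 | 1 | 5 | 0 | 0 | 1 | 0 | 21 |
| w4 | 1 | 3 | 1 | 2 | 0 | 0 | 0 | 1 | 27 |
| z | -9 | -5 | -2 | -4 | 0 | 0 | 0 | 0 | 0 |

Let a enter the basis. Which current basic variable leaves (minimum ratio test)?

w1

Column a entries and ratios — w1: 10/3 = 10/3; w2: 25/2 = 25/2; w3: 21/2 = 21/2; w4: 27/1 = 27.
Smallest ratio is 10/3 in the row of w1, so w1 leaves.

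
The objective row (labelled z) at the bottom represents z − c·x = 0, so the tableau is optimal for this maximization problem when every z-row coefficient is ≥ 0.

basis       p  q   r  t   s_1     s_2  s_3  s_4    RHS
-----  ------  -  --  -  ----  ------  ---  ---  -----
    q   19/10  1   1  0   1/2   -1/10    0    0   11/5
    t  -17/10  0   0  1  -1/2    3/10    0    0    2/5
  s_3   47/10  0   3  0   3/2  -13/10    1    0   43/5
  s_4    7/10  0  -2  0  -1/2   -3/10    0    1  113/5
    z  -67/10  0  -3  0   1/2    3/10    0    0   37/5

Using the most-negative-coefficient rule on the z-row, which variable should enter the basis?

Negative z-row entries: p: -67/10, r: -3.
The most negative is -67/10 in column p, so p enters.

p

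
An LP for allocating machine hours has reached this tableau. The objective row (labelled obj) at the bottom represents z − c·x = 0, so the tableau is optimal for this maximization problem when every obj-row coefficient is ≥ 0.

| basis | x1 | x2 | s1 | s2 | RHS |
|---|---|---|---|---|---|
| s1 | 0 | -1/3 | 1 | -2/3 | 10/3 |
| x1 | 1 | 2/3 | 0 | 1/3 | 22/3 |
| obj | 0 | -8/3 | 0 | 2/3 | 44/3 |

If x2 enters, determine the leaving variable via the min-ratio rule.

Column x2 entries and ratios — s1: -1/3 ≤ 0, skip; x1: (22/3)/(2/3) = 11.
Smallest ratio is 11 in the row of x1, so x1 leaves.

x1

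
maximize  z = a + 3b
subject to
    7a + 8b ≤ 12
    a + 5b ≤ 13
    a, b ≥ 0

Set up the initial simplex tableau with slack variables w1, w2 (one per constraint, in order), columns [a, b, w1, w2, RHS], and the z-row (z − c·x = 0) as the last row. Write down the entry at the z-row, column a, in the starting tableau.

-1

The z-row carries the negated objective coefficients: the a entry is -1.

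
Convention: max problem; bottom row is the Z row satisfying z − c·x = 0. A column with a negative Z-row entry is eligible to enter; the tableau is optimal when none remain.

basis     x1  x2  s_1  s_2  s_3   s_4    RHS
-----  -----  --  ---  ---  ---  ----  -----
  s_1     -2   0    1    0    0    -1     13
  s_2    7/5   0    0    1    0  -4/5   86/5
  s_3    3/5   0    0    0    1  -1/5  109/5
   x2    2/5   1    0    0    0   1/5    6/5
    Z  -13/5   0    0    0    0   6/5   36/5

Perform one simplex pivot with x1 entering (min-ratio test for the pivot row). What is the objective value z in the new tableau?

Ratio test on column x1 — row 1: entry -2 ≤ 0; row 2: (86/5)/(7/5) = 86/7; row 3: (109/5)/(3/5) = 109/3; row 4: (6/5)/(2/5) = 3. Minimum is 3 at row 4 (x2 leaves); pivot element 2/5.
Pivot on row 4; the Z-row RHS becomes 36/5 − (-13/5)·3 = 15.

15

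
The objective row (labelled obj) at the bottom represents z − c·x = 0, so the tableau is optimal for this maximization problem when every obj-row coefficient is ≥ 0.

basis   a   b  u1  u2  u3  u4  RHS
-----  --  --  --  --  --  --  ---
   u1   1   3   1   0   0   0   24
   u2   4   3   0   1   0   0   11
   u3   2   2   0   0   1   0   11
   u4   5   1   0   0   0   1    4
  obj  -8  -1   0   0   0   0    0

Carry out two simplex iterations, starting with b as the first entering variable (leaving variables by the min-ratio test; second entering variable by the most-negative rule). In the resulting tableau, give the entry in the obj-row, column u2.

-3/11

Ratio test on column b — row 1: 24/3 = 8; row 2: 11/3 = 11/3; row 3: 11/2 = 11/2; row 4: 4/1 = 4. Minimum is 11/3 at row 2 (u2 leaves); pivot element 3.
Divide row 2 by 3; eliminate column b from the other rows.
Second iteration: most negative obj-row entry is -20/3 in column a, so a enters.
Ratio test on column a — row 1: entry -3 ≤ 0; row 2: (11/3)/(4/3) = 11/4; row 3: entry -2/3 ≤ 0; row 4: (1/3)/(11/3) = 1/11. Minimum is 1/11 at row 4 (u4 leaves); pivot element 11/3.
Divide row 4 by 11/3; eliminate column a from the other rows.
After both pivots, the entry at the obj-row, column u2 is -3/11.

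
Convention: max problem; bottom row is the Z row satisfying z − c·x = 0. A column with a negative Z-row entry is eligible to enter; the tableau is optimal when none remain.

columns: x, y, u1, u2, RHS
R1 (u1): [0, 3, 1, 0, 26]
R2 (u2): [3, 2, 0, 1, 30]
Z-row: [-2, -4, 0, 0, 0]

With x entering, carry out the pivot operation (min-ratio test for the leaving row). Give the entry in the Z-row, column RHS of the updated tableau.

20

Ratio test on column x — row 1: entry 0 ≤ 0; row 2: 30/3 = 10. Minimum is 10 at row 2 (u2 leaves); pivot element 3.
Divide row 2 by 3; eliminate column x from the other rows.
Z-row update in column RHS: 0 − (-2)·10 = 20.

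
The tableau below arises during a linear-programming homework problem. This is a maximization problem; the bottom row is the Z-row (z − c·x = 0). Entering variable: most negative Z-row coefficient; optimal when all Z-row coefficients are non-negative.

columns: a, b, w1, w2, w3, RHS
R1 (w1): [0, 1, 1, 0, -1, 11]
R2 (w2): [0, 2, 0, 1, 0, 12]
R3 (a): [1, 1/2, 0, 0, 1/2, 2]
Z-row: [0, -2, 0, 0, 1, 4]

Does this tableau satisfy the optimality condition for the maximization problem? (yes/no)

no

The Z-row has a negative entry -2 in column b, so it is not optimal.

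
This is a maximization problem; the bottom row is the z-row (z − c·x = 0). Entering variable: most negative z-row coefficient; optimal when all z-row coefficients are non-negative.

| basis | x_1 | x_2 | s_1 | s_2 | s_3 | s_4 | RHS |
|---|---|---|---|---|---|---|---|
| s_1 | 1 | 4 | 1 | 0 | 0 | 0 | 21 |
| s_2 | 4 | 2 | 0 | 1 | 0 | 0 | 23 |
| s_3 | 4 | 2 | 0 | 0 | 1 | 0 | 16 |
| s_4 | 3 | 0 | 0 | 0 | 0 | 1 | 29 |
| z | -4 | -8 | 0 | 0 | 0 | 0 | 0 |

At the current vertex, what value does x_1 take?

0

x_1 is not in the basis, so in the current basic feasible solution x_1 = 0.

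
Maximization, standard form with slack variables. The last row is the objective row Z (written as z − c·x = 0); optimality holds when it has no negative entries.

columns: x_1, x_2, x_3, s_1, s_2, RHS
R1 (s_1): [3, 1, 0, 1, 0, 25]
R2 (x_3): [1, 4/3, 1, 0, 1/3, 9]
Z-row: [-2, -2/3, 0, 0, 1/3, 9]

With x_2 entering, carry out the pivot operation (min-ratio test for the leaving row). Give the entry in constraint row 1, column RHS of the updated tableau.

Ratio test on column x_2 — row 1: 25/1 = 25; row 2: 9/(4/3) = 27/4. Minimum is 27/4 at row 2 (x_3 leaves); pivot element 4/3.
Divide row 2 by 4/3; eliminate column x_2 from the other rows.
Row 1 update in column RHS: 25 − 1·(27/4) = 73/4.

73/4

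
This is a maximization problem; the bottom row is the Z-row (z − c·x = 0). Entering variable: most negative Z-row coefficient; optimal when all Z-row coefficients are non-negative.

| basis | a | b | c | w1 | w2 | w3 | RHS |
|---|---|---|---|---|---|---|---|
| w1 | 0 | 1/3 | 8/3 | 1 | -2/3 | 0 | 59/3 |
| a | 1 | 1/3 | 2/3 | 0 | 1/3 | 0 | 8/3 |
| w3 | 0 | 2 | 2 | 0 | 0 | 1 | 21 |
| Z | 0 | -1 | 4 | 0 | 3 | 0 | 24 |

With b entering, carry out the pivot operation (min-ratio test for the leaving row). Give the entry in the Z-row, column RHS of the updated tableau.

Ratio test on column b — row 1: (59/3)/(1/3) = 59; row 2: (8/3)/(1/3) = 8; row 3: 21/2 = 21/2. Minimum is 8 at row 2 (a leaves); pivot element 1/3.
Divide row 2 by 1/3; eliminate column b from the other rows.
Z-row update in column RHS: 24 − (-1)·8 = 32.

32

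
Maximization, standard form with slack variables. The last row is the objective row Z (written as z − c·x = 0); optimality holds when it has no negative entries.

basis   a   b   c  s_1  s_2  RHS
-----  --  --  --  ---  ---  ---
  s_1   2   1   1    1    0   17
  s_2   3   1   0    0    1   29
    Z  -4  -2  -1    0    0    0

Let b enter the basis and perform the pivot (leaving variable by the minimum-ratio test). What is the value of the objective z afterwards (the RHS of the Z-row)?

Ratio test on column b — row 1: 17/1 = 17; row 2: 29/1 = 29. Minimum is 17 at row 1 (s_1 leaves); pivot element 1.
Pivot on row 1; the Z-row RHS becomes 0 − (-2)·17 = 34.

34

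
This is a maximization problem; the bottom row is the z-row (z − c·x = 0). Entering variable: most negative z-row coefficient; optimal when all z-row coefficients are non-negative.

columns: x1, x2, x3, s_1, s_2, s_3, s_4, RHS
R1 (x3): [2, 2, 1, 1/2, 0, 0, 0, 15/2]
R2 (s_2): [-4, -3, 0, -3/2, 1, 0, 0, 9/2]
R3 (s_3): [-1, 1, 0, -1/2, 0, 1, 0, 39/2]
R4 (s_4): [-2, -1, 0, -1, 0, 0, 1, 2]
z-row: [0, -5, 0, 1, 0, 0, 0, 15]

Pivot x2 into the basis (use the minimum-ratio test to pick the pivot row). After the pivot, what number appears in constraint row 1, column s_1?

Ratio test on column x2 — row 1: (15/2)/2 = 15/4; row 2: entry -3 ≤ 0; row 3: (39/2)/1 = 39/2; row 4: entry -1 ≤ 0. Minimum is 15/4 at row 1 (x3 leaves); pivot element 2.
Divide row 1 by 2; eliminate column x2 from the other rows.
In the new row 1, the s_1 entry is the old entry divided by the pivot: (1/2)/2 = 1/4.

1/4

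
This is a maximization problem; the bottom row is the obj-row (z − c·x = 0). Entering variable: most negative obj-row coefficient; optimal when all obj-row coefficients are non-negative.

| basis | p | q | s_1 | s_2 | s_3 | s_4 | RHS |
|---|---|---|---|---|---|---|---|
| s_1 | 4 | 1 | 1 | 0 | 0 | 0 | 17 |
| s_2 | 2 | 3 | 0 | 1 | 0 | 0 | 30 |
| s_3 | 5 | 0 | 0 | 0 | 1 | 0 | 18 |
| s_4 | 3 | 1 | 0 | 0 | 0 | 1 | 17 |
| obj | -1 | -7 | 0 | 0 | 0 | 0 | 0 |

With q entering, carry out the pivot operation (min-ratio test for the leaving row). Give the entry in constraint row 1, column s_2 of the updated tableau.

Ratio test on column q — row 1: 17/1 = 17; row 2: 30/3 = 10; row 3: entry 0 ≤ 0; row 4: 17/1 = 17. Minimum is 10 at row 2 (s_2 leaves); pivot element 3.
Divide row 2 by 3; eliminate column q from the other rows.
Row 1 update in column s_2: 0 − 1·(1/3) = -1/3.

-1/3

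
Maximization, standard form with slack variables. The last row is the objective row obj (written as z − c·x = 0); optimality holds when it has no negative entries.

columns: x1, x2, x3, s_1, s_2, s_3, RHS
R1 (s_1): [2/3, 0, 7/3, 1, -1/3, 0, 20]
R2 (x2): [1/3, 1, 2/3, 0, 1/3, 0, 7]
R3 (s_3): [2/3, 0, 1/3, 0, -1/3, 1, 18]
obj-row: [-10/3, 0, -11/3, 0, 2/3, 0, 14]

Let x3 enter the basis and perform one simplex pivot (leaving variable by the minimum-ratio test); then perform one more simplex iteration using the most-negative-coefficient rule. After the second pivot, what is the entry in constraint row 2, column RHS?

Ratio test on column x3 — row 1: 20/(7/3) = 60/7; row 2: 7/(2/3) = 21/2; row 3: 18/(1/3) = 54. Minimum is 60/7 at row 1 (s_1 leaves); pivot element 7/3.
Divide row 1 by 7/3; eliminate column x3 from the other rows.
Second iteration: most negative obj-row entry is -16/7 in column x1, so x1 enters.
Ratio test on column x1 — row 1: (60/7)/(2/7) = 30; row 2: (9/7)/(1/7) = 9; row 3: (106/7)/(4/7) = 53/2. Minimum is 9 at row 2 (x2 leaves); pivot element 1/7.
Divide row 2 by 1/7; eliminate column x1 from the other rows.
After both pivots, the entry at constraint row 2, column RHS is 9.

9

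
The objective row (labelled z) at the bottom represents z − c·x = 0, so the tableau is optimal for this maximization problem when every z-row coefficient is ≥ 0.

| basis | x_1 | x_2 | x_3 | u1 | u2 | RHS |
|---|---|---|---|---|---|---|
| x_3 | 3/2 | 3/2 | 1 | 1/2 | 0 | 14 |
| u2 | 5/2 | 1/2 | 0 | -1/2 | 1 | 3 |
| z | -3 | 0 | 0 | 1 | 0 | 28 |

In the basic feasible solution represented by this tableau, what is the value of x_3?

14

x_3 is basic (row 1); its value is the RHS of that row, 14.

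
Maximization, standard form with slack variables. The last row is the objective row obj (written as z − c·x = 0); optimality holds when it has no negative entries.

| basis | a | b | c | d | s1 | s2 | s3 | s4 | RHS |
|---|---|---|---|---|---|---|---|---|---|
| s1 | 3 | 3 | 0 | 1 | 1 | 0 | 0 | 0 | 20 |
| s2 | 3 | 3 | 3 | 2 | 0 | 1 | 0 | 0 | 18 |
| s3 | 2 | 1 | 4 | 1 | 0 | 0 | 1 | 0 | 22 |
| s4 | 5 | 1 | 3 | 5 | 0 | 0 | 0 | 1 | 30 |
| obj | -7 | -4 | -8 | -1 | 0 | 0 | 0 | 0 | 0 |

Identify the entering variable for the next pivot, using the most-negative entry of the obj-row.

Negative obj-row entries: a: -7, b: -4, c: -8, d: -1.
The most negative is -8 in column c, so c enters.

c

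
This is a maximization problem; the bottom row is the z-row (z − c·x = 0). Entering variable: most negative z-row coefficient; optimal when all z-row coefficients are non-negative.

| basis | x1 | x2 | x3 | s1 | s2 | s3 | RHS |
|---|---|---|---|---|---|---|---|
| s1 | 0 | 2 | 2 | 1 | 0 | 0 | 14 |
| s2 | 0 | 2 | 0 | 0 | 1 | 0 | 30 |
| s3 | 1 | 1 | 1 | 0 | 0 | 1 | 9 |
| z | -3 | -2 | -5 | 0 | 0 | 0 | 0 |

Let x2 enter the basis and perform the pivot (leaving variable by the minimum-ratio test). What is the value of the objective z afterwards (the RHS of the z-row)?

14

Ratio test on column x2 — row 1: 14/2 = 7; row 2: 30/2 = 15; row 3: 9/1 = 9. Minimum is 7 at row 1 (s1 leaves); pivot element 2.
Pivot on row 1; the z-row RHS becomes 0 − (-2)·7 = 14.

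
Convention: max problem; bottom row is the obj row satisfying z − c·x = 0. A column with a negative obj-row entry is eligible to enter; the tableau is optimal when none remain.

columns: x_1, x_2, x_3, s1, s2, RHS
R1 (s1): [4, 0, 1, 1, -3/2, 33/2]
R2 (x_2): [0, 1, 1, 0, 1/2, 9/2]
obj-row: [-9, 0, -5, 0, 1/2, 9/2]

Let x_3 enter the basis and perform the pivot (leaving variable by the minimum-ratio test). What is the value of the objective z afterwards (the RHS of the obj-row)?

Ratio test on column x_3 — row 1: (33/2)/1 = 33/2; row 2: (9/2)/1 = 9/2. Minimum is 9/2 at row 2 (x_2 leaves); pivot element 1.
Pivot on row 2; the obj-row RHS becomes 9/2 − (-5)·(9/2) = 27.

27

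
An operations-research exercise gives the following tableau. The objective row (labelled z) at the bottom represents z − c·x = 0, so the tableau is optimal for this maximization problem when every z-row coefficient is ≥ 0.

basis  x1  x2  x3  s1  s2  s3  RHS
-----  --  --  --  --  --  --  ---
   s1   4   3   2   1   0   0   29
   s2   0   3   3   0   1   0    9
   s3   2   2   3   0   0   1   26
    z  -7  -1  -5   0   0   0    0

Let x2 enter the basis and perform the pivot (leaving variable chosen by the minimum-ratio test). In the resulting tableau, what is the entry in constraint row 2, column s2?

Ratio test on column x2 — row 1: 29/3 = 29/3; row 2: 9/3 = 3; row 3: 26/2 = 13. Minimum is 3 at row 2 (s2 leaves); pivot element 3.
Divide row 2 by 3; eliminate column x2 from the other rows.
In the new row 2, the s2 entry is the old entry divided by the pivot: 1/3 = 1/3.

1/3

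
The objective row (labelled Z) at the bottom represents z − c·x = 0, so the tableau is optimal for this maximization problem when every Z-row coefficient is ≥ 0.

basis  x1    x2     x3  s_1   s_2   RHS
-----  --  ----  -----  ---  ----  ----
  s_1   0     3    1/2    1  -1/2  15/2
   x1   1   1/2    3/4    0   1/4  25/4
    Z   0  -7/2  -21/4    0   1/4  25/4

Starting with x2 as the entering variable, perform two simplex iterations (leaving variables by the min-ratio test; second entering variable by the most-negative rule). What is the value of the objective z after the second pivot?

Ratio test on column x2 — row 1: (15/2)/3 = 5/2; row 2: (25/4)/(1/2) = 25/2. Minimum is 5/2 at row 1 (s_1 leaves); pivot element 3.
Pivot on row 1; the Z-row RHS becomes 25/4 − (-7/2)·(5/2) = 15.
Next entering variable (most negative Z-row entry -14/3): x3.
Ratio test on column x3 — row 1: (5/2)/(1/6) = 15; row 2: 5/(2/3) = 15/2. Minimum is 15/2 at row 2 (x1 leaves); pivot element 2/3.
After the second pivot the Z-row RHS is 15 − (-14/3)·(15/2) = 50.

50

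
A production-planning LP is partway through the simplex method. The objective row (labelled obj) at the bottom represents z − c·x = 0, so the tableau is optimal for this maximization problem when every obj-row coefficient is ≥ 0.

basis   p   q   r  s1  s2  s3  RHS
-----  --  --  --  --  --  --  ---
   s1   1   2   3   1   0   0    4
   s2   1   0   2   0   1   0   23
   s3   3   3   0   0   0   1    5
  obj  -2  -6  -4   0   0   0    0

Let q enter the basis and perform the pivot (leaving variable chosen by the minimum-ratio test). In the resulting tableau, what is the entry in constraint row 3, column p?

1

Ratio test on column q — row 1: 4/2 = 2; row 2: entry 0 ≤ 0; row 3: 5/3 = 5/3. Minimum is 5/3 at row 3 (s3 leaves); pivot element 3.
Divide row 3 by 3; eliminate column q from the other rows.
In the new row 3, the p entry is the old entry divided by the pivot: 3/3 = 1.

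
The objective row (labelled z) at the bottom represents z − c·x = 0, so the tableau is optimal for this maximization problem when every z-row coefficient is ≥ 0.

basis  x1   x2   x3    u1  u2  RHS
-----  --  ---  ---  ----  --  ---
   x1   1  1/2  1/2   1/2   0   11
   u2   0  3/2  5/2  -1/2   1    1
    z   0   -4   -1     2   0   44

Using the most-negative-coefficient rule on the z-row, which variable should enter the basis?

x2

Negative z-row entries: x2: -4, x3: -1.
The most negative is -4 in column x2, so x2 enters.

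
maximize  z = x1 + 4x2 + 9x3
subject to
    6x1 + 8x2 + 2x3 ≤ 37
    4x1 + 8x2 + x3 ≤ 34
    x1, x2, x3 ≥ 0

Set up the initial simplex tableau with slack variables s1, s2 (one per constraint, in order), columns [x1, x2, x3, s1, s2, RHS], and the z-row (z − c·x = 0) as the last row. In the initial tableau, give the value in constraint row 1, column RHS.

The RHS of constraint 1 is b_1 = 37.

37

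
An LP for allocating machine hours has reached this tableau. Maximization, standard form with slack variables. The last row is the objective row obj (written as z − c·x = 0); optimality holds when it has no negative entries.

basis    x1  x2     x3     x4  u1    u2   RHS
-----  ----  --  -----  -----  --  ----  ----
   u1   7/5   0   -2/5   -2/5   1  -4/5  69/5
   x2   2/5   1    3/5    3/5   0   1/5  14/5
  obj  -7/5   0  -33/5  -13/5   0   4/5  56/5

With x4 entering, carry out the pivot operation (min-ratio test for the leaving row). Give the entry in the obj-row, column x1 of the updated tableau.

1/3

Ratio test on column x4 — row 1: entry -2/5 ≤ 0; row 2: (14/5)/(3/5) = 14/3. Minimum is 14/3 at row 2 (x2 leaves); pivot element 3/5.
Divide row 2 by 3/5; eliminate column x4 from the other rows.
obj-row update in column x1: -7/5 − (-13/5)·(2/3) = 1/3.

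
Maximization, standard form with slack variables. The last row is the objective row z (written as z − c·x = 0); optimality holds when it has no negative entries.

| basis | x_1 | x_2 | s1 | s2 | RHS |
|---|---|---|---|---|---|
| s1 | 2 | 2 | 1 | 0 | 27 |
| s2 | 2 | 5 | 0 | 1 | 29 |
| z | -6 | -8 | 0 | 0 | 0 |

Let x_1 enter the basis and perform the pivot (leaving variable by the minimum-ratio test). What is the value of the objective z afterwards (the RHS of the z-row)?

Ratio test on column x_1 — row 1: 27/2 = 27/2; row 2: 29/2 = 29/2. Minimum is 27/2 at row 1 (s1 leaves); pivot element 2.
Pivot on row 1; the z-row RHS becomes 0 − (-6)·(27/2) = 81.

81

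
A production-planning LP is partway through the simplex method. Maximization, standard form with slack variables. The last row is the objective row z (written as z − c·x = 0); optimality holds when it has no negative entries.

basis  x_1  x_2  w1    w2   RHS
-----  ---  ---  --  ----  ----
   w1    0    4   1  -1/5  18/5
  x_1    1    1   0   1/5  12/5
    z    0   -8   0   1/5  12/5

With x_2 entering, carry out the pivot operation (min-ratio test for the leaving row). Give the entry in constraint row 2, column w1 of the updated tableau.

-1/4

Ratio test on column x_2 — row 1: (18/5)/4 = 9/10; row 2: (12/5)/1 = 12/5. Minimum is 9/10 at row 1 (w1 leaves); pivot element 4.
Divide row 1 by 4; eliminate column x_2 from the other rows.
Row 2 update in column w1: 0 − 1·(1/4) = -1/4.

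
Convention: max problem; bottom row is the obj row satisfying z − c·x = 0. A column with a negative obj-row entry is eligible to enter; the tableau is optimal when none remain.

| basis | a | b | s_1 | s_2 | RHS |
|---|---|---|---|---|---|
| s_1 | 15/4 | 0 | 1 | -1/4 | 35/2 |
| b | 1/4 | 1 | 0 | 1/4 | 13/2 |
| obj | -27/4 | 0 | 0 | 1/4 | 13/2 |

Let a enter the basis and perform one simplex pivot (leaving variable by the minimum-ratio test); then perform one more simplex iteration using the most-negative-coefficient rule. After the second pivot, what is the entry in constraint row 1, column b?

1/4

Ratio test on column a — row 1: (35/2)/(15/4) = 14/3; row 2: (13/2)/(1/4) = 26. Minimum is 14/3 at row 1 (s_1 leaves); pivot element 15/4.
Divide row 1 by 15/4; eliminate column a from the other rows.
Second iteration: most negative obj-row entry is -1/5 in column s_2, so s_2 enters.
Ratio test on column s_2 — row 1: entry -1/15 ≤ 0; row 2: (16/3)/(4/15) = 20. Minimum is 20 at row 2 (b leaves); pivot element 4/15.
Divide row 2 by 4/15; eliminate column s_2 from the other rows.
After both pivots, the entry at constraint row 1, column b is 1/4.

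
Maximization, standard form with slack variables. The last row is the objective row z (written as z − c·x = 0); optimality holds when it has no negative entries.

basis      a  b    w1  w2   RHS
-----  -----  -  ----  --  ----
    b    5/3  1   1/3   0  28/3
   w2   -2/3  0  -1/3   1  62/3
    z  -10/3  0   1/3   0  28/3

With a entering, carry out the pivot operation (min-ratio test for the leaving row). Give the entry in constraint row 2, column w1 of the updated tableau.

-1/5

Ratio test on column a — row 1: (28/3)/(5/3) = 28/5; row 2: entry -2/3 ≤ 0. Minimum is 28/5 at row 1 (b leaves); pivot element 5/3.
Divide row 1 by 5/3; eliminate column a from the other rows.
Row 2 update in column w1: -1/3 − (-2/3)·(1/5) = -1/5.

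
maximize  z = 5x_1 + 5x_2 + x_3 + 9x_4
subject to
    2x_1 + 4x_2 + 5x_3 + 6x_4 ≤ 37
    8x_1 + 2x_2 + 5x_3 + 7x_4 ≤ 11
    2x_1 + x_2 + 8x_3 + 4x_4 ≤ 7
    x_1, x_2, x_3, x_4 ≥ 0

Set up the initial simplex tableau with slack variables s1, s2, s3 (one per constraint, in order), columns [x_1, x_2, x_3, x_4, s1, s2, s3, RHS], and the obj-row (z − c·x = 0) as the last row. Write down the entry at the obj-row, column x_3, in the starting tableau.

-1

The obj-row carries the negated objective coefficients: the x_3 entry is -1.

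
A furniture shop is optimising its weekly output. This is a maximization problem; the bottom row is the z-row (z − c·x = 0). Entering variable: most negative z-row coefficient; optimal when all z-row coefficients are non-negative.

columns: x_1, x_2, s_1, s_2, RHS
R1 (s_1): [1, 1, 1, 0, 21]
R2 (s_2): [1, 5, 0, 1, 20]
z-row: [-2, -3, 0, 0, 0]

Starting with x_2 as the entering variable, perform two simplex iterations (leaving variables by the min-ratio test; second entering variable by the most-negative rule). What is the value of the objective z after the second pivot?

40

Ratio test on column x_2 — row 1: 21/1 = 21; row 2: 20/5 = 4. Minimum is 4 at row 2 (s_2 leaves); pivot element 5.
Pivot on row 2; the z-row RHS becomes 0 − (-3)·4 = 12.
Next entering variable (most negative z-row entry -7/5): x_1.
Ratio test on column x_1 — row 1: 17/(4/5) = 85/4; row 2: 4/(1/5) = 20. Minimum is 20 at row 2 (x_2 leaves); pivot element 1/5.
After the second pivot the z-row RHS is 12 − (-7/5)·20 = 40.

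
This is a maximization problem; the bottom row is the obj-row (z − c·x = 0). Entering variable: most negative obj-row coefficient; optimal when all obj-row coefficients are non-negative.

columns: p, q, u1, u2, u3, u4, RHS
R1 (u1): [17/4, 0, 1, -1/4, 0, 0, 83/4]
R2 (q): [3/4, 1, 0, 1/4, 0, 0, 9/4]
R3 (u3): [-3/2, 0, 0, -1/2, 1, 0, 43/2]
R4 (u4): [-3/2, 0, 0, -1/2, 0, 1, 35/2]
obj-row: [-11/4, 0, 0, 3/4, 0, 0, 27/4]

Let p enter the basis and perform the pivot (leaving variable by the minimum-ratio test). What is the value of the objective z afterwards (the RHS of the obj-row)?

15

Ratio test on column p — row 1: (83/4)/(17/4) = 83/17; row 2: (9/4)/(3/4) = 3; row 3: entry -3/2 ≤ 0; row 4: entry -3/2 ≤ 0. Minimum is 3 at row 2 (q leaves); pivot element 3/4.
Pivot on row 2; the obj-row RHS becomes 27/4 − (-11/4)·3 = 15.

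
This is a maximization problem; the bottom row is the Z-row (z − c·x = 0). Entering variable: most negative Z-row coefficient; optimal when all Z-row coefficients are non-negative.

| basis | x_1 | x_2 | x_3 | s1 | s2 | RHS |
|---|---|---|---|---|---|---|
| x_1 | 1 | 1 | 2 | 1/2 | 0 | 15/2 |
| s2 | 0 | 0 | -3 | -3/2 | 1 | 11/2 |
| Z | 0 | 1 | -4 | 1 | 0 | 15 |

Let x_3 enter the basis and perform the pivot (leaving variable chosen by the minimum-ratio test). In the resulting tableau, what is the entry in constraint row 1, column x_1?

Ratio test on column x_3 — row 1: (15/2)/2 = 15/4; row 2: entry -3 ≤ 0. Minimum is 15/4 at row 1 (x_1 leaves); pivot element 2.
Divide row 1 by 2; eliminate column x_3 from the other rows.
In the new row 1, the x_1 entry is the old entry divided by the pivot: 1/2 = 1/2.

1/2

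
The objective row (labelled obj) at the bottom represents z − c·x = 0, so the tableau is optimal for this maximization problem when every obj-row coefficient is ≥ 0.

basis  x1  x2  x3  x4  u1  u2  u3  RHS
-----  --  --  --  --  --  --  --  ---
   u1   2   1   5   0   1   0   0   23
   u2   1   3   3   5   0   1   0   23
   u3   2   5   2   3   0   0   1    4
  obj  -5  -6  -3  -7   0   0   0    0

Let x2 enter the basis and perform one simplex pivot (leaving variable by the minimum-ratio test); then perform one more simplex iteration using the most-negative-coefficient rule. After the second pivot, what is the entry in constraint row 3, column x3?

2/3

Ratio test on column x2 — row 1: 23/1 = 23; row 2: 23/3 = 23/3; row 3: 4/5 = 4/5. Minimum is 4/5 at row 3 (u3 leaves); pivot element 5.
Divide row 3 by 5; eliminate column x2 from the other rows.
Second iteration: most negative obj-row entry is -17/5 in column x4, so x4 enters.
Ratio test on column x4 — row 1: entry -3/5 ≤ 0; row 2: (103/5)/(16/5) = 103/16; row 3: (4/5)/(3/5) = 4/3. Minimum is 4/3 at row 3 (x2 leaves); pivot element 3/5.
Divide row 3 by 3/5; eliminate column x4 from the other rows.
After both pivots, the entry at constraint row 3, column x3 is 2/3.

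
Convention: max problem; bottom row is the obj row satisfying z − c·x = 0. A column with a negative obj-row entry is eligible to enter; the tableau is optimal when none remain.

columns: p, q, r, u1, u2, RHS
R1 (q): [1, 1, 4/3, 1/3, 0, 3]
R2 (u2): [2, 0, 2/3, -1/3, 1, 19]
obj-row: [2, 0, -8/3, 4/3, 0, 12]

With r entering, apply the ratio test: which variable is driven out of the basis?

Column r entries and ratios — q: 3/(4/3) = 9/4; u2: 19/(2/3) = 57/2.
Smallest ratio is 9/4 in the row of q, so q leaves.

q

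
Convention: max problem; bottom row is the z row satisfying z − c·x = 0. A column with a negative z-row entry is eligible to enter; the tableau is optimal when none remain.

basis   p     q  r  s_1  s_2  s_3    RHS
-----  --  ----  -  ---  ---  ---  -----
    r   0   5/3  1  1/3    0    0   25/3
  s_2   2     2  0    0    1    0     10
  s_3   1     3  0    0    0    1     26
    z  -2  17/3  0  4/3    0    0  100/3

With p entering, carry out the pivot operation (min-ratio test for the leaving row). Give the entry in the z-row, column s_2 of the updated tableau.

1

Ratio test on column p — row 1: entry 0 ≤ 0; row 2: 10/2 = 5; row 3: 26/1 = 26. Minimum is 5 at row 2 (s_2 leaves); pivot element 2.
Divide row 2 by 2; eliminate column p from the other rows.
z-row update in column s_2: 0 − (-2)·(1/2) = 1.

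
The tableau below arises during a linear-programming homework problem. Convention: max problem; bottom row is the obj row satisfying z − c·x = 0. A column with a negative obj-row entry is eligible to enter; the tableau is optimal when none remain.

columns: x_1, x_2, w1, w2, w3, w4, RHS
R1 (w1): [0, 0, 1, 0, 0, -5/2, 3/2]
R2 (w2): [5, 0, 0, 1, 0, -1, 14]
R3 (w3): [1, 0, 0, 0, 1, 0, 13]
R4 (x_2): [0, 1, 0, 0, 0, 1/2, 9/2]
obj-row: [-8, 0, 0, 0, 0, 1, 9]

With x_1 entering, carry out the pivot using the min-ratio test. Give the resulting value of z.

157/5

Ratio test on column x_1 — row 1: entry 0 ≤ 0; row 2: 14/5 = 14/5; row 3: 13/1 = 13; row 4: entry 0 ≤ 0. Minimum is 14/5 at row 2 (w2 leaves); pivot element 5.
Pivot on row 2; the obj-row RHS becomes 9 − (-8)·(14/5) = 157/5.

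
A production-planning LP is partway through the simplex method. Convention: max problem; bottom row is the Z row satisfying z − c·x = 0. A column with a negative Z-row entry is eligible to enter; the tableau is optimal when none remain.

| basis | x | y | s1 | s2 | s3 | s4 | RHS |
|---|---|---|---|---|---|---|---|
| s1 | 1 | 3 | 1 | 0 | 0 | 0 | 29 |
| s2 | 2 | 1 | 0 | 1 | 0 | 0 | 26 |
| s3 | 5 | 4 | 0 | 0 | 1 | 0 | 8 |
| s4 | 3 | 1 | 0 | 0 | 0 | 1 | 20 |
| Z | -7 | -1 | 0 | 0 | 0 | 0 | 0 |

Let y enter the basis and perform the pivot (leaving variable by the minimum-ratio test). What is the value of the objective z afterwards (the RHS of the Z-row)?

Ratio test on column y — row 1: 29/3 = 29/3; row 2: 26/1 = 26; row 3: 8/4 = 2; row 4: 20/1 = 20. Minimum is 2 at row 3 (s3 leaves); pivot element 4.
Pivot on row 3; the Z-row RHS becomes 0 − (-1)·2 = 2.

2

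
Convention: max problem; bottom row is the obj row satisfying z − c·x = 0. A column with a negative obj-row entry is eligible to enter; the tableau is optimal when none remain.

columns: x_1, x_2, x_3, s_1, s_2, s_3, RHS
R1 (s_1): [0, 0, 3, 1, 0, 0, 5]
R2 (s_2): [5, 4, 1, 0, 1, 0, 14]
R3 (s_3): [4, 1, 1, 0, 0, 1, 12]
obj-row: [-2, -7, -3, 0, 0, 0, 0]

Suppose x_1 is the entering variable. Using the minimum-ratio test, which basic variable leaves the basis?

s_2

Column x_1 entries and ratios — s_1: 0 ≤ 0, skip; s_2: 14/5 = 14/5; s_3: 12/4 = 3.
Smallest ratio is 14/5 in the row of s_2, so s_2 leaves.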